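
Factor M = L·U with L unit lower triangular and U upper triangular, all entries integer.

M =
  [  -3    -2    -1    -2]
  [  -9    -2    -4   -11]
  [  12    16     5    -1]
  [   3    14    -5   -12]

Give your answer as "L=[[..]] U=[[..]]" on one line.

L=[[1,0,0,0],[3,1,0,0],[-4,2,1,0],[-1,3,-1,1]] U=[[-3,-2,-1,-2],[0,4,-1,-5],[0,0,3,1],[0,0,0,2]]

  row1 -= 3·row0 → [0,4,-1,-5]
  row2 -= -4·row0 → [0,8,1,-9]
  row3 -= -1·row0 → [0,12,-6,-14]
  row2 -= 2·row1 → [0,0,3,1]
  row3 -= 3·row1 → [0,0,-3,1]
  row3 -= -1·row2 → [0,0,0,2]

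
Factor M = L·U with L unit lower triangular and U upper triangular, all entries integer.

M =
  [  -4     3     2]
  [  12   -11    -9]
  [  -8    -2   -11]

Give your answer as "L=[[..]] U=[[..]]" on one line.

L=[[1,0,0],[-3,1,0],[2,4,1]] U=[[-4,3,2],[0,-2,-3],[0,0,-3]]

  R1 -= -3·R0 → [0,-2,-3]
  R2 -= 2·R0 → [0,-8,-15]
  R2 -= 4·R1 → [0,0,-3]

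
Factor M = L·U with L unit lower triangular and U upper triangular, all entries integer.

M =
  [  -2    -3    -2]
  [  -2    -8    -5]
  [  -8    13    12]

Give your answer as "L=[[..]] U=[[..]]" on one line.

  r1 -= 1·r0 → [0,-5,-3]
  r2 -= 4·r0 → [0,25,20]
  r2 -= -5·r1 → [0,0,5]

L=[[1,0,0],[1,1,0],[4,-5,1]] U=[[-2,-3,-2],[0,-5,-3],[0,0,5]]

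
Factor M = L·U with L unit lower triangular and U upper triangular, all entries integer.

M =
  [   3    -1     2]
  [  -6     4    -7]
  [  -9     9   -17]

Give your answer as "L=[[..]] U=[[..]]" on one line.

L=[[1,0,0],[-2,1,0],[-3,3,1]] U=[[3,-1,2],[0,2,-3],[0,0,-2]]

  r1 -= -2·r0 → [0,2,-3]
  r2 -= -3·r0 → [0,6,-11]
  r2 -= 3·r1 → [0,0,-2]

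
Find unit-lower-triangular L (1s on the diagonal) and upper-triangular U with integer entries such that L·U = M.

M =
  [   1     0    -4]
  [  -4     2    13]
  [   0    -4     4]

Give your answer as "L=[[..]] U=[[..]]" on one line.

  r1 -= -4·r0 → [0,2,-3]
  r2 -= 0·r0 → [0,-4,4]
  r2 -= -2·r1 → [0,0,-2]

L=[[1,0,0],[-4,1,0],[0,-2,1]] U=[[1,0,-4],[0,2,-3],[0,0,-2]]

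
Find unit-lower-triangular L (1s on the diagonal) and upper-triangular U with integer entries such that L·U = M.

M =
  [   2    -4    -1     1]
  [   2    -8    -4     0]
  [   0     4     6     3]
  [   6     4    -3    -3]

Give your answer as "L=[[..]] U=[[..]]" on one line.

L=[[1,0,0,0],[1,1,0,0],[0,-1,1,0],[3,-4,-4,1]] U=[[2,-4,-1,1],[0,-4,-3,-1],[0,0,3,2],[0,0,0,-2]]

  r1 -= 1·r0 → [0,-4,-3,-1]
  r2 -= 0·r0 → [0,4,6,3]
  r3 -= 3·r0 → [0,16,0,-6]
  r2 -= -1·r1 → [0,0,3,2]
  r3 -= -4·r1 → [0,0,-12,-10]
  r3 -= -4·r2 → [0,0,0,-2]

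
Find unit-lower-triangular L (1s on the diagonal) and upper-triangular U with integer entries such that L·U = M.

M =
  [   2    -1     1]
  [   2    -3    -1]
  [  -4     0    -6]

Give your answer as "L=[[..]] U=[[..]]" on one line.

  row1 -= 1·row0 → [0,-2,-2]
  row2 -= -2·row0 → [0,-2,-4]
  row2 -= 1·row1 → [0,0,-2]

L=[[1,0,0],[1,1,0],[-2,1,1]] U=[[2,-1,1],[0,-2,-2],[0,0,-2]]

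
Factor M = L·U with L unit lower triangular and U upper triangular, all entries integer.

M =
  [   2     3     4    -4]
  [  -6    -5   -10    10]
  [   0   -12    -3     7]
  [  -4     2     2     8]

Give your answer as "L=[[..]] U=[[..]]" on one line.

  r1 -= -3·r0 → [0,4,2,-2]
  r2 -= 0·r0 → [0,-12,-3,7]
  r3 -= -2·r0 → [0,8,10,0]
  r2 -= -3·r1 → [0,0,3,1]
  r3 -= 2·r1 → [0,0,6,4]
  r3 -= 2·r2 → [0,0,0,2]

L=[[1,0,0,0],[-3,1,0,0],[0,-3,1,0],[-2,2,2,1]] U=[[2,3,4,-4],[0,4,2,-2],[0,0,3,1],[0,0,0,2]]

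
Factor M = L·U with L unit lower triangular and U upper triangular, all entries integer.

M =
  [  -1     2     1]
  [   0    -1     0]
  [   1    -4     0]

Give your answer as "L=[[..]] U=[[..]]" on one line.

  R1 -= 0·R0 → [0,-1,0]
  R2 -= -1·R0 → [0,-2,1]
  R2 -= 2·R1 → [0,0,1]

L=[[1,0,0],[0,1,0],[-1,2,1]] U=[[-1,2,1],[0,-1,0],[0,0,1]]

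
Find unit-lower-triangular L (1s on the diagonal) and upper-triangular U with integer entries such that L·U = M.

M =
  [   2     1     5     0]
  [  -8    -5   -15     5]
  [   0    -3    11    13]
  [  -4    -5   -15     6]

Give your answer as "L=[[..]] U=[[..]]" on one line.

L=[[1,0,0,0],[-4,1,0,0],[0,3,1,0],[-2,3,5,1]] U=[[2,1,5,0],[0,-1,5,5],[0,0,-4,-2],[0,0,0,1]]

  row1 -= -4·row0 → [0,-1,5,5]
  row2 -= 0·row0 → [0,-3,11,13]
  row3 -= -2·row0 → [0,-3,-5,6]
  row2 -= 3·row1 → [0,0,-4,-2]
  row3 -= 3·row1 → [0,0,-20,-9]
  row3 -= 5·row2 → [0,0,0,1]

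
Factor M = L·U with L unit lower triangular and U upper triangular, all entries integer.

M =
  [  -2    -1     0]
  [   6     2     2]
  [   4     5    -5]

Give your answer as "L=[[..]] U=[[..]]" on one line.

  R1 -= -3·R0 → [0,-1,2]
  R2 -= -2·R0 → [0,3,-5]
  R2 -= -3·R1 → [0,0,1]

L=[[1,0,0],[-3,1,0],[-2,-3,1]] U=[[-2,-1,0],[0,-1,2],[0,0,1]]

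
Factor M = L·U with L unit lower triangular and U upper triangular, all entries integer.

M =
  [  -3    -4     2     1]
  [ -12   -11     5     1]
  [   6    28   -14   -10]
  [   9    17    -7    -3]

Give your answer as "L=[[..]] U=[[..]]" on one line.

  r1 -= 4·r0 → [0,5,-3,-3]
  r2 -= -2·r0 → [0,20,-10,-8]
  r3 -= -3·r0 → [0,5,-1,0]
  r2 -= 4·r1 → [0,0,2,4]
  r3 -= 1·r1 → [0,0,2,3]
  r3 -= 1·r2 → [0,0,0,-1]

L=[[1,0,0,0],[4,1,0,0],[-2,4,1,0],[-3,1,1,1]] U=[[-3,-4,2,1],[0,5,-3,-3],[0,0,2,4],[0,0,0,-1]]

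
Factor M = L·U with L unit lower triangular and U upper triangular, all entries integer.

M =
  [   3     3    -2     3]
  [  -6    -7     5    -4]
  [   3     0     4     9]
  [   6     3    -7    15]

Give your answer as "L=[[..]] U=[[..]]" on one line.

L=[[1,0,0,0],[-2,1,0,0],[1,3,1,0],[2,3,-2,1]] U=[[3,3,-2,3],[0,-1,1,2],[0,0,3,0],[0,0,0,3]]

  R1 -= -2·R0 → [0,-1,1,2]
  R2 -= 1·R0 → [0,-3,6,6]
  R3 -= 2·R0 → [0,-3,-3,9]
  R2 -= 3·R1 → [0,0,3,0]
  R3 -= 3·R1 → [0,0,-6,3]
  R3 -= -2·R2 → [0,0,0,3]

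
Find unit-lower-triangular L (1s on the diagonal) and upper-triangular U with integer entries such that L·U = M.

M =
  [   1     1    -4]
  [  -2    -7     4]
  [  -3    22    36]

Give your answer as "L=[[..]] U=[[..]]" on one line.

L=[[1,0,0],[-2,1,0],[-3,-5,1]] U=[[1,1,-4],[0,-5,-4],[0,0,4]]

  row1 -= -2·row0 → [0,-5,-4]
  row2 -= -3·row0 → [0,25,24]
  row2 -= -5·row1 → [0,0,4]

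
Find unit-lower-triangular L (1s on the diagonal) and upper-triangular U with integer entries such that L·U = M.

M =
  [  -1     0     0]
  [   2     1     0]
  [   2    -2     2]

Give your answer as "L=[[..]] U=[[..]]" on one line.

  r1 -= -2·r0 → [0,1,0]
  r2 -= -2·r0 → [0,-2,2]
  r2 -= -2·r1 → [0,0,2]

L=[[1,0,0],[-2,1,0],[-2,-2,1]] U=[[-1,0,0],[0,1,0],[0,0,2]]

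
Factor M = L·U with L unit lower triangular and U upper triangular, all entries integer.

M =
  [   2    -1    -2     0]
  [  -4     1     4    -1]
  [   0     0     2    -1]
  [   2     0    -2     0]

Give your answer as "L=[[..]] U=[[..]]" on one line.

  row1 -= -2·row0 → [0,-1,0,-1]
  row2 -= 0·row0 → [0,0,2,-1]
  row3 -= 1·row0 → [0,1,0,0]
  row2 -= 0·row1 → [0,0,2,-1]
  row3 -= -1·row1 → [0,0,0,-1]
  row3 -= 0·row2 → [0,0,0,-1]

L=[[1,0,0,0],[-2,1,0,0],[0,0,1,0],[1,-1,0,1]] U=[[2,-1,-2,0],[0,-1,0,-1],[0,0,2,-1],[0,0,0,-1]]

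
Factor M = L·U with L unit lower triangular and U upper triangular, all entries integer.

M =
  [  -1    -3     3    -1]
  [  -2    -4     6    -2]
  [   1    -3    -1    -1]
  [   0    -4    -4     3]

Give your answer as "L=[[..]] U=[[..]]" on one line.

  row1 -= 2·row0 → [0,2,0,0]
  row2 -= -1·row0 → [0,-6,2,-2]
  row3 -= 0·row0 → [0,-4,-4,3]
  row2 -= -3·row1 → [0,0,2,-2]
  row3 -= -2·row1 → [0,0,-4,3]
  row3 -= -2·row2 → [0,0,0,-1]

L=[[1,0,0,0],[2,1,0,0],[-1,-3,1,0],[0,-2,-2,1]] U=[[-1,-3,3,-1],[0,2,0,0],[0,0,2,-2],[0,0,0,-1]]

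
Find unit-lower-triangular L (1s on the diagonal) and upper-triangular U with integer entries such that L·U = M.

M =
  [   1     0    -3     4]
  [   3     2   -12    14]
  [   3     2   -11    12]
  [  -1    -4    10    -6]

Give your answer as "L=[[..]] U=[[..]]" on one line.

L=[[1,0,0,0],[3,1,0,0],[3,1,1,0],[-1,-2,1,1]] U=[[1,0,-3,4],[0,2,-3,2],[0,0,1,-2],[0,0,0,4]]

  row1 -= 3·row0 → [0,2,-3,2]
  row2 -= 3·row0 → [0,2,-2,0]
  row3 -= -1·row0 → [0,-4,7,-2]
  row2 -= 1·row1 → [0,0,1,-2]
  row3 -= -2·row1 → [0,0,1,2]
  row3 -= 1·row2 → [0,0,0,4]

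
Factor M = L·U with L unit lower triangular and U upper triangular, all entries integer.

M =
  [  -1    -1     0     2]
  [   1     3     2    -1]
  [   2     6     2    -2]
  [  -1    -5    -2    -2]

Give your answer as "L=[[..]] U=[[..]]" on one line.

  R1 -= -1·R0 → [0,2,2,1]
  R2 -= -2·R0 → [0,4,2,2]
  R3 -= 1·R0 → [0,-4,-2,-4]
  R2 -= 2·R1 → [0,0,-2,0]
  R3 -= -2·R1 → [0,0,2,-2]
  R3 -= -1·R2 → [0,0,0,-2]

L=[[1,0,0,0],[-1,1,0,0],[-2,2,1,0],[1,-2,-1,1]] U=[[-1,-1,0,2],[0,2,2,1],[0,0,-2,0],[0,0,0,-2]]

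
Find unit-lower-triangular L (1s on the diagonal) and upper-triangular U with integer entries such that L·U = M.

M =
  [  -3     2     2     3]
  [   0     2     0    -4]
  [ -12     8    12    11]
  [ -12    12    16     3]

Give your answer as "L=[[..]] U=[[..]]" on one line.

L=[[1,0,0,0],[0,1,0,0],[4,0,1,0],[4,2,2,1]] U=[[-3,2,2,3],[0,2,0,-4],[0,0,4,-1],[0,0,0,1]]

  R1 -= 0·R0 → [0,2,0,-4]
  R2 -= 4·R0 → [0,0,4,-1]
  R3 -= 4·R0 → [0,4,8,-9]
  R2 -= 0·R1 → [0,0,4,-1]
  R3 -= 2·R1 → [0,0,8,-1]
  R3 -= 2·R2 → [0,0,0,1]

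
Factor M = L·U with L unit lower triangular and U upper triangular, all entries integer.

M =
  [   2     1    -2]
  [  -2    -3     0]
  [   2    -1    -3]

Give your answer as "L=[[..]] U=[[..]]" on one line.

  row1 -= -1·row0 → [0,-2,-2]
  row2 -= 1·row0 → [0,-2,-1]
  row2 -= 1·row1 → [0,0,1]

L=[[1,0,0],[-1,1,0],[1,1,1]] U=[[2,1,-2],[0,-2,-2],[0,0,1]]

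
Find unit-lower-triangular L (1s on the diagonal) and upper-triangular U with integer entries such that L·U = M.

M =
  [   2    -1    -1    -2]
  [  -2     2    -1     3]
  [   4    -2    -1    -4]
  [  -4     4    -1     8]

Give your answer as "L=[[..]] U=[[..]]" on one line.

  row1 -= -1·row0 → [0,1,-2,1]
  row2 -= 2·row0 → [0,0,1,0]
  row3 -= -2·row0 → [0,2,-3,4]
  row2 -= 0·row1 → [0,0,1,0]
  row3 -= 2·row1 → [0,0,1,2]
  row3 -= 1·row2 → [0,0,0,2]

L=[[1,0,0,0],[-1,1,0,0],[2,0,1,0],[-2,2,1,1]] U=[[2,-1,-1,-2],[0,1,-2,1],[0,0,1,0],[0,0,0,2]]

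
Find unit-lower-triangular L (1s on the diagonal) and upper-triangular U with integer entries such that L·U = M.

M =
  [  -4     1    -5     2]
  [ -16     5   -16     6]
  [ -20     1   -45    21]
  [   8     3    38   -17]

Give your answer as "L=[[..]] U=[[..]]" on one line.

  R1 -= 4·R0 → [0,1,4,-2]
  R2 -= 5·R0 → [0,-4,-20,11]
  R3 -= -2·R0 → [0,5,28,-13]
  R2 -= -4·R1 → [0,0,-4,3]
  R3 -= 5·R1 → [0,0,8,-3]
  R3 -= -2·R2 → [0,0,0,3]

L=[[1,0,0,0],[4,1,0,0],[5,-4,1,0],[-2,5,-2,1]] U=[[-4,1,-5,2],[0,1,4,-2],[0,0,-4,3],[0,0,0,3]]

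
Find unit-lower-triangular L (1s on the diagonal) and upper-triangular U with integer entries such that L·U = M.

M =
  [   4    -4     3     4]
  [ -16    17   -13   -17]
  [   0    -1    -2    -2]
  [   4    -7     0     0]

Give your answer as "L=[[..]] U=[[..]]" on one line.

  r1 -= -4·r0 → [0,1,-1,-1]
  r2 -= 0·r0 → [0,-1,-2,-2]
  r3 -= 1·r0 → [0,-3,-3,-4]
  r2 -= -1·r1 → [0,0,-3,-3]
  r3 -= -3·r1 → [0,0,-6,-7]
  r3 -= 2·r2 → [0,0,0,-1]

L=[[1,0,0,0],[-4,1,0,0],[0,-1,1,0],[1,-3,2,1]] U=[[4,-4,3,4],[0,1,-1,-1],[0,0,-3,-3],[0,0,0,-1]]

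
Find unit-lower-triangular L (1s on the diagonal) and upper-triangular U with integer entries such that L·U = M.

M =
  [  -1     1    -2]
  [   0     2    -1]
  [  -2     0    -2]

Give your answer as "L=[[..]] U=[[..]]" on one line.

L=[[1,0,0],[0,1,0],[2,-1,1]] U=[[-1,1,-2],[0,2,-1],[0,0,1]]

  r1 -= 0·r0 → [0,2,-1]
  r2 -= 2·r0 → [0,-2,2]
  r2 -= -1·r1 → [0,0,1]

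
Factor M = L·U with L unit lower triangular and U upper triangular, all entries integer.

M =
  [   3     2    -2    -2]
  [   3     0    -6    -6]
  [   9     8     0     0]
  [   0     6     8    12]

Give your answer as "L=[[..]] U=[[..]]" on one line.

  R1 -= 1·R0 → [0,-2,-4,-4]
  R2 -= 3·R0 → [0,2,6,6]
  R3 -= 0·R0 → [0,6,8,12]
  R2 -= -1·R1 → [0,0,2,2]
  R3 -= -3·R1 → [0,0,-4,0]
  R3 -= -2·R2 → [0,0,0,4]

L=[[1,0,0,0],[1,1,0,0],[3,-1,1,0],[0,-3,-2,1]] U=[[3,2,-2,-2],[0,-2,-4,-4],[0,0,2,2],[0,0,0,4]]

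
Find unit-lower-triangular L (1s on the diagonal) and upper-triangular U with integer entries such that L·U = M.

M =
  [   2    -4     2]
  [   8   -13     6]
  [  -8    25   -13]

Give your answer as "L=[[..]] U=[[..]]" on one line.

L=[[1,0,0],[4,1,0],[-4,3,1]] U=[[2,-4,2],[0,3,-2],[0,0,1]]

  r1 -= 4·r0 → [0,3,-2]
  r2 -= -4·r0 → [0,9,-5]
  r2 -= 3·r1 → [0,0,1]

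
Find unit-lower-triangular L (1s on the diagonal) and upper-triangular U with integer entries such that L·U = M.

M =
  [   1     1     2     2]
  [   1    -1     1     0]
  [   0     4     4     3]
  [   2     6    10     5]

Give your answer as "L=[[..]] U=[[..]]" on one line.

  R1 -= 1·R0 → [0,-2,-1,-2]
  R2 -= 0·R0 → [0,4,4,3]
  R3 -= 2·R0 → [0,4,6,1]
  R2 -= -2·R1 → [0,0,2,-1]
  R3 -= -2·R1 → [0,0,4,-3]
  R3 -= 2·R2 → [0,0,0,-1]

L=[[1,0,0,0],[1,1,0,0],[0,-2,1,0],[2,-2,2,1]] U=[[1,1,2,2],[0,-2,-1,-2],[0,0,2,-1],[0,0,0,-1]]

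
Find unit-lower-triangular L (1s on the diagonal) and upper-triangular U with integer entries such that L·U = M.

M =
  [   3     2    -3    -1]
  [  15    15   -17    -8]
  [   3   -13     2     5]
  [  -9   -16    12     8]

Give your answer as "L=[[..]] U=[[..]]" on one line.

L=[[1,0,0,0],[5,1,0,0],[1,-3,1,0],[-3,-2,1,1]] U=[[3,2,-3,-1],[0,5,-2,-3],[0,0,-1,-3],[0,0,0,2]]

  R1 -= 5·R0 → [0,5,-2,-3]
  R2 -= 1·R0 → [0,-15,5,6]
  R3 -= -3·R0 → [0,-10,3,5]
  R2 -= -3·R1 → [0,0,-1,-3]
  R3 -= -2·R1 → [0,0,-1,-1]
  R3 -= 1·R2 → [0,0,0,2]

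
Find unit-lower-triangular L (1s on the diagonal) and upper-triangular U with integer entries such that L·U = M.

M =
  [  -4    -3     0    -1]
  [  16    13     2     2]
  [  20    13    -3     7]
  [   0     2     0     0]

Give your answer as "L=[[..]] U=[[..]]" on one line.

  r1 -= -4·r0 → [0,1,2,-2]
  r2 -= -5·r0 → [0,-2,-3,2]
  r3 -= 0·r0 → [0,2,0,0]
  r2 -= -2·r1 → [0,0,1,-2]
  r3 -= 2·r1 → [0,0,-4,4]
  r3 -= -4·r2 → [0,0,0,-4]

L=[[1,0,0,0],[-4,1,0,0],[-5,-2,1,0],[0,2,-4,1]] U=[[-4,-3,0,-1],[0,1,2,-2],[0,0,1,-2],[0,0,0,-4]]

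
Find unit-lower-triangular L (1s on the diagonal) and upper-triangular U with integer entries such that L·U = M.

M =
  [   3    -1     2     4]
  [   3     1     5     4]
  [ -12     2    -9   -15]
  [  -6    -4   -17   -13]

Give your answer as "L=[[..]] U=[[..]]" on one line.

  R1 -= 1·R0 → [0,2,3,0]
  R2 -= -4·R0 → [0,-2,-1,1]
  R3 -= -2·R0 → [0,-6,-13,-5]
  R2 -= -1·R1 → [0,0,2,1]
  R3 -= -3·R1 → [0,0,-4,-5]
  R3 -= -2·R2 → [0,0,0,-3]

L=[[1,0,0,0],[1,1,0,0],[-4,-1,1,0],[-2,-3,-2,1]] U=[[3,-1,2,4],[0,2,3,0],[0,0,2,1],[0,0,0,-3]]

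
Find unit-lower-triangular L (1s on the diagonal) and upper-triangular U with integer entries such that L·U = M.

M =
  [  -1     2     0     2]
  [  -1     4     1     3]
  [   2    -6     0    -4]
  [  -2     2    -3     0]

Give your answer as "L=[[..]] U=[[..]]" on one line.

L=[[1,0,0,0],[1,1,0,0],[-2,-1,1,0],[2,-1,-2,1]] U=[[-1,2,0,2],[0,2,1,1],[0,0,1,1],[0,0,0,-1]]

  row1 -= 1·row0 → [0,2,1,1]
  row2 -= -2·row0 → [0,-2,0,0]
  row3 -= 2·row0 → [0,-2,-3,-4]
  row2 -= -1·row1 → [0,0,1,1]
  row3 -= -1·row1 → [0,0,-2,-3]
  row3 -= -2·row2 → [0,0,0,-1]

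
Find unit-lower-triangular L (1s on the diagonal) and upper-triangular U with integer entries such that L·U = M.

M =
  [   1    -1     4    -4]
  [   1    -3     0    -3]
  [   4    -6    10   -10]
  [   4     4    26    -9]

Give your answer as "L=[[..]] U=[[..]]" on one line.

L=[[1,0,0,0],[1,1,0,0],[4,1,1,0],[4,-4,3,1]] U=[[1,-1,4,-4],[0,-2,-4,1],[0,0,-2,5],[0,0,0,-4]]

  row1 -= 1·row0 → [0,-2,-4,1]
  row2 -= 4·row0 → [0,-2,-6,6]
  row3 -= 4·row0 → [0,8,10,7]
  row2 -= 1·row1 → [0,0,-2,5]
  row3 -= -4·row1 → [0,0,-6,11]
  row3 -= 3·row2 → [0,0,0,-4]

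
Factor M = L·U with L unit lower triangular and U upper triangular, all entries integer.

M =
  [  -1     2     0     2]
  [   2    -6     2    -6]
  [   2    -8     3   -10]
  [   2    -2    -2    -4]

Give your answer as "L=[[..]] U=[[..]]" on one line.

L=[[1,0,0,0],[-2,1,0,0],[-2,2,1,0],[-2,-1,0,1]] U=[[-1,2,0,2],[0,-2,2,-2],[0,0,-1,-2],[0,0,0,-2]]

  r1 -= -2·r0 → [0,-2,2,-2]
  r2 -= -2·r0 → [0,-4,3,-6]
  r3 -= -2·r0 → [0,2,-2,0]
  r2 -= 2·r1 → [0,0,-1,-2]
  r3 -= -1·r1 → [0,0,0,-2]
  r3 -= 0·r2 → [0,0,0,-2]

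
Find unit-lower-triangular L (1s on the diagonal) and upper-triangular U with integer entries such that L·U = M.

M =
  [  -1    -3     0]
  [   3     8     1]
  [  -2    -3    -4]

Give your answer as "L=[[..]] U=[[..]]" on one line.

  R1 -= -3·R0 → [0,-1,1]
  R2 -= 2·R0 → [0,3,-4]
  R2 -= -3·R1 → [0,0,-1]

L=[[1,0,0],[-3,1,0],[2,-3,1]] U=[[-1,-3,0],[0,-1,1],[0,0,-1]]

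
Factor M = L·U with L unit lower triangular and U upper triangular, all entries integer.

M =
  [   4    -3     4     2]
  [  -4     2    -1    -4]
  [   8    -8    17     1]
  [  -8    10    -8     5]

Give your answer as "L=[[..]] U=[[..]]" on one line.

  row1 -= -1·row0 → [0,-1,3,-2]
  row2 -= 2·row0 → [0,-2,9,-3]
  row3 -= -2·row0 → [0,4,0,9]
  row2 -= 2·row1 → [0,0,3,1]
  row3 -= -4·row1 → [0,0,12,1]
  row3 -= 4·row2 → [0,0,0,-3]

L=[[1,0,0,0],[-1,1,0,0],[2,2,1,0],[-2,-4,4,1]] U=[[4,-3,4,2],[0,-1,3,-2],[0,0,3,1],[0,0,0,-3]]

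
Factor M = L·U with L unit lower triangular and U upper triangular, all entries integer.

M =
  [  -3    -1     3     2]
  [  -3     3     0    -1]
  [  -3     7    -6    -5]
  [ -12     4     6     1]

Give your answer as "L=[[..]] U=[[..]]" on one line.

L=[[1,0,0,0],[1,1,0,0],[1,2,1,0],[4,2,0,1]] U=[[-3,-1,3,2],[0,4,-3,-3],[0,0,-3,-1],[0,0,0,-1]]

  R1 -= 1·R0 → [0,4,-3,-3]
  R2 -= 1·R0 → [0,8,-9,-7]
  R3 -= 4·R0 → [0,8,-6,-7]
  R2 -= 2·R1 → [0,0,-3,-1]
  R3 -= 2·R1 → [0,0,0,-1]
  R3 -= 0·R2 → [0,0,0,-1]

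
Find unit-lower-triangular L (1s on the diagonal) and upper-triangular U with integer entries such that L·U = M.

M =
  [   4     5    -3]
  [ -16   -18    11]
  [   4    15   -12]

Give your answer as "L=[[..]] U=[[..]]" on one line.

L=[[1,0,0],[-4,1,0],[1,5,1]] U=[[4,5,-3],[0,2,-1],[0,0,-4]]

  r1 -= -4·r0 → [0,2,-1]
  r2 -= 1·r0 → [0,10,-9]
  r2 -= 5·r1 → [0,0,-4]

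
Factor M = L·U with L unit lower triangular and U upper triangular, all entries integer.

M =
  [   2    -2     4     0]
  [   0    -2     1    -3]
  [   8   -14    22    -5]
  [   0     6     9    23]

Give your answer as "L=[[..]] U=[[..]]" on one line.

  R1 -= 0·R0 → [0,-2,1,-3]
  R2 -= 4·R0 → [0,-6,6,-5]
  R3 -= 0·R0 → [0,6,9,23]
  R2 -= 3·R1 → [0,0,3,4]
  R3 -= -3·R1 → [0,0,12,14]
  R3 -= 4·R2 → [0,0,0,-2]

L=[[1,0,0,0],[0,1,0,0],[4,3,1,0],[0,-3,4,1]] U=[[2,-2,4,0],[0,-2,1,-3],[0,0,3,4],[0,0,0,-2]]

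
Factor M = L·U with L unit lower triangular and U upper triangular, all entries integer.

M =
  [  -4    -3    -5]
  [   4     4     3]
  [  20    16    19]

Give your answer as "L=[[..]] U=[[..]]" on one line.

L=[[1,0,0],[-1,1,0],[-5,1,1]] U=[[-4,-3,-5],[0,1,-2],[0,0,-4]]

  row1 -= -1·row0 → [0,1,-2]
  row2 -= -5·row0 → [0,1,-6]
  row2 -= 1·row1 → [0,0,-4]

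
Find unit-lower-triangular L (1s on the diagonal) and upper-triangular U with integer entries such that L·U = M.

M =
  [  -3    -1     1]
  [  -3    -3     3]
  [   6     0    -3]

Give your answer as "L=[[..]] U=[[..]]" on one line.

L=[[1,0,0],[1,1,0],[-2,1,1]] U=[[-3,-1,1],[0,-2,2],[0,0,-3]]

  r1 -= 1·r0 → [0,-2,2]
  r2 -= -2·r0 → [0,-2,-1]
  r2 -= 1·r1 → [0,0,-3]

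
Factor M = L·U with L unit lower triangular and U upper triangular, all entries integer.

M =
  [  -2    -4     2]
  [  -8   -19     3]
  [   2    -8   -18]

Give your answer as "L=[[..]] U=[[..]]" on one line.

L=[[1,0,0],[4,1,0],[-1,4,1]] U=[[-2,-4,2],[0,-3,-5],[0,0,4]]

  row1 -= 4·row0 → [0,-3,-5]
  row2 -= -1·row0 → [0,-12,-16]
  row2 -= 4·row1 → [0,0,4]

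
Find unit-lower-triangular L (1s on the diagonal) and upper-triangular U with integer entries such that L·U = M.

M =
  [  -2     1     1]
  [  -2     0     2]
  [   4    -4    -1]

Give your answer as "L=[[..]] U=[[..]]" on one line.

L=[[1,0,0],[1,1,0],[-2,2,1]] U=[[-2,1,1],[0,-1,1],[0,0,-1]]

  row1 -= 1·row0 → [0,-1,1]
  row2 -= -2·row0 → [0,-2,1]
  row2 -= 2·row1 → [0,0,-1]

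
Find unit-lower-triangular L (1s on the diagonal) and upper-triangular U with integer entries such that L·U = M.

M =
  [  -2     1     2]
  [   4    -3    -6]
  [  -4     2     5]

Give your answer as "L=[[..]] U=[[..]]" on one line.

  r1 -= -2·r0 → [0,-1,-2]
  r2 -= 2·r0 → [0,0,1]
  r2 -= 0·r1 → [0,0,1]

L=[[1,0,0],[-2,1,0],[2,0,1]] U=[[-2,1,2],[0,-1,-2],[0,0,1]]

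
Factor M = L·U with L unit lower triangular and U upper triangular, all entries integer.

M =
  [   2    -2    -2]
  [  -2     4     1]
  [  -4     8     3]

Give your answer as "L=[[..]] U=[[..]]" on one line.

L=[[1,0,0],[-1,1,0],[-2,2,1]] U=[[2,-2,-2],[0,2,-1],[0,0,1]]

  R1 -= -1·R0 → [0,2,-1]
  R2 -= -2·R0 → [0,4,-1]
  R2 -= 2·R1 → [0,0,1]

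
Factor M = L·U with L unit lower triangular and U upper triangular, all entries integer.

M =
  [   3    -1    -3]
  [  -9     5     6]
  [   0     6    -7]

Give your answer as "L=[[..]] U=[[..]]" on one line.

L=[[1,0,0],[-3,1,0],[0,3,1]] U=[[3,-1,-3],[0,2,-3],[0,0,2]]

  row1 -= -3·row0 → [0,2,-3]
  row2 -= 0·row0 → [0,6,-7]
  row2 -= 3·row1 → [0,0,2]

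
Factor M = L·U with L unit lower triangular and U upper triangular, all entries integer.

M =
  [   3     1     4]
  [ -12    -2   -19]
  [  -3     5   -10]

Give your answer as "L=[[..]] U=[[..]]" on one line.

  R1 -= -4·R0 → [0,2,-3]
  R2 -= -1·R0 → [0,6,-6]
  R2 -= 3·R1 → [0,0,3]

L=[[1,0,0],[-4,1,0],[-1,3,1]] U=[[3,1,4],[0,2,-3],[0,0,3]]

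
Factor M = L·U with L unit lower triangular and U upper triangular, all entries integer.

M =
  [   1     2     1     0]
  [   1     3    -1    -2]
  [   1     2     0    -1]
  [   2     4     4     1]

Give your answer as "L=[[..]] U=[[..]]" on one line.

  R1 -= 1·R0 → [0,1,-2,-2]
  R2 -= 1·R0 → [0,0,-1,-1]
  R3 -= 2·R0 → [0,0,2,1]
  R2 -= 0·R1 → [0,0,-1,-1]
  R3 -= 0·R1 → [0,0,2,1]
  R3 -= -2·R2 → [0,0,0,-1]

L=[[1,0,0,0],[1,1,0,0],[1,0,1,0],[2,0,-2,1]] U=[[1,2,1,0],[0,1,-2,-2],[0,0,-1,-1],[0,0,0,-1]]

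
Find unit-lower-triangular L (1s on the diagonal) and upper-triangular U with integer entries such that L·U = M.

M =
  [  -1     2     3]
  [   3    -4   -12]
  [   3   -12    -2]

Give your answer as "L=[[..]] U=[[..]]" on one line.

  row1 -= -3·row0 → [0,2,-3]
  row2 -= -3·row0 → [0,-6,7]
  row2 -= -3·row1 → [0,0,-2]

L=[[1,0,0],[-3,1,0],[-3,-3,1]] U=[[-1,2,3],[0,2,-3],[0,0,-2]]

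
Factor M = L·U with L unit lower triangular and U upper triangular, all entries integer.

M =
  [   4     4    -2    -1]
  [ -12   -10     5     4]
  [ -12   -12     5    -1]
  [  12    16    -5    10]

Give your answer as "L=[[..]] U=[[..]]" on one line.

  R1 -= -3·R0 → [0,2,-1,1]
  R2 -= -3·R0 → [0,0,-1,-4]
  R3 -= 3·R0 → [0,4,1,13]
  R2 -= 0·R1 → [0,0,-1,-4]
  R3 -= 2·R1 → [0,0,3,11]
  R3 -= -3·R2 → [0,0,0,-1]

L=[[1,0,0,0],[-3,1,0,0],[-3,0,1,0],[3,2,-3,1]] U=[[4,4,-2,-1],[0,2,-1,1],[0,0,-1,-4],[0,0,0,-1]]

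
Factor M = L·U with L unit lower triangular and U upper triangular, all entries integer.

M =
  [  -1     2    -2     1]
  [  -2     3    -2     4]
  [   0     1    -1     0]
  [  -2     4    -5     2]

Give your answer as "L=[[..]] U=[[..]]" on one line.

L=[[1,0,0,0],[2,1,0,0],[0,-1,1,0],[2,0,-1,1]] U=[[-1,2,-2,1],[0,-1,2,2],[0,0,1,2],[0,0,0,2]]

  R1 -= 2·R0 → [0,-1,2,2]
  R2 -= 0·R0 → [0,1,-1,0]
  R3 -= 2·R0 → [0,0,-1,0]
  R2 -= -1·R1 → [0,0,1,2]
  R3 -= 0·R1 → [0,0,-1,0]
  R3 -= -1·R2 → [0,0,0,2]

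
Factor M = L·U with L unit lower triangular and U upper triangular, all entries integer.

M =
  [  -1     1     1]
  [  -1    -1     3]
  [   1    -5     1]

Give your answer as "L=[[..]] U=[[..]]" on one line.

L=[[1,0,0],[1,1,0],[-1,2,1]] U=[[-1,1,1],[0,-2,2],[0,0,-2]]

  R1 -= 1·R0 → [0,-2,2]
  R2 -= -1·R0 → [0,-4,2]
  R2 -= 2·R1 → [0,0,-2]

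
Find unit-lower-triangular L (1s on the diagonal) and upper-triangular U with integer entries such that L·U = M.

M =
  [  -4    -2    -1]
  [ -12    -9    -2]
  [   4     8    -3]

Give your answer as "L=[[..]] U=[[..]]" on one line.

L=[[1,0,0],[3,1,0],[-1,-2,1]] U=[[-4,-2,-1],[0,-3,1],[0,0,-2]]

  R1 -= 3·R0 → [0,-3,1]
  R2 -= -1·R0 → [0,6,-4]
  R2 -= -2·R1 → [0,0,-2]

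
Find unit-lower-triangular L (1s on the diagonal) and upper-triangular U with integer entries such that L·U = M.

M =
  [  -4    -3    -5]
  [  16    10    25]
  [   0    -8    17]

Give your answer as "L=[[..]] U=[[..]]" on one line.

  row1 -= -4·row0 → [0,-2,5]
  row2 -= 0·row0 → [0,-8,17]
  row2 -= 4·row1 → [0,0,-3]

L=[[1,0,0],[-4,1,0],[0,4,1]] U=[[-4,-3,-5],[0,-2,5],[0,0,-3]]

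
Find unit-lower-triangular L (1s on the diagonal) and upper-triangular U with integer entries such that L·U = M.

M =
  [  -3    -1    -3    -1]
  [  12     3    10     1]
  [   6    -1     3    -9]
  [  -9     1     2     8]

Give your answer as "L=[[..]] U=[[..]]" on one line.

  R1 -= -4·R0 → [0,-1,-2,-3]
  R2 -= -2·R0 → [0,-3,-3,-11]
  R3 -= 3·R0 → [0,4,11,11]
  R2 -= 3·R1 → [0,0,3,-2]
  R3 -= -4·R1 → [0,0,3,-1]
  R3 -= 1·R2 → [0,0,0,1]

L=[[1,0,0,0],[-4,1,0,0],[-2,3,1,0],[3,-4,1,1]] U=[[-3,-1,-3,-1],[0,-1,-2,-3],[0,0,3,-2],[0,0,0,1]]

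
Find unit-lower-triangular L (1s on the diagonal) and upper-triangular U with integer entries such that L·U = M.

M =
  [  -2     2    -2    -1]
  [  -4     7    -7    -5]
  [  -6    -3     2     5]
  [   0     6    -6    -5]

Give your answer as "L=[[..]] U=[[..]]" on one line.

L=[[1,0,0,0],[2,1,0,0],[3,-3,1,0],[0,2,0,1]] U=[[-2,2,-2,-1],[0,3,-3,-3],[0,0,-1,-1],[0,0,0,1]]

  row1 -= 2·row0 → [0,3,-3,-3]
  row2 -= 3·row0 → [0,-9,8,8]
  row3 -= 0·row0 → [0,6,-6,-5]
  row2 -= -3·row1 → [0,0,-1,-1]
  row3 -= 2·row1 → [0,0,0,1]
  row3 -= 0·row2 → [0,0,0,1]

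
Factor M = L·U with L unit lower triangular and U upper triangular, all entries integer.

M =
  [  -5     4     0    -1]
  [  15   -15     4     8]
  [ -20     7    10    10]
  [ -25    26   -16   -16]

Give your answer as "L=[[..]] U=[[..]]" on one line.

L=[[1,0,0,0],[-3,1,0,0],[4,3,1,0],[5,-2,4,1]] U=[[-5,4,0,-1],[0,-3,4,5],[0,0,-2,-1],[0,0,0,3]]

  r1 -= -3·r0 → [0,-3,4,5]
  r2 -= 4·r0 → [0,-9,10,14]
  r3 -= 5·r0 → [0,6,-16,-11]
  r2 -= 3·r1 → [0,0,-2,-1]
  r3 -= -2·r1 → [0,0,-8,-1]
  r3 -= 4·r2 → [0,0,0,3]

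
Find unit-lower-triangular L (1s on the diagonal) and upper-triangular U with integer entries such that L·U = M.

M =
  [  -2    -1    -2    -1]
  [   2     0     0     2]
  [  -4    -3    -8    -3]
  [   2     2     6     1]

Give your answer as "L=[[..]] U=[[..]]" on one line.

L=[[1,0,0,0],[-1,1,0,0],[2,1,1,0],[-1,-1,-1,1]] U=[[-2,-1,-2,-1],[0,-1,-2,1],[0,0,-2,-2],[0,0,0,-1]]

  R1 -= -1·R0 → [0,-1,-2,1]
  R2 -= 2·R0 → [0,-1,-4,-1]
  R3 -= -1·R0 → [0,1,4,0]
  R2 -= 1·R1 → [0,0,-2,-2]
  R3 -= -1·R1 → [0,0,2,1]
  R3 -= -1·R2 → [0,0,0,-1]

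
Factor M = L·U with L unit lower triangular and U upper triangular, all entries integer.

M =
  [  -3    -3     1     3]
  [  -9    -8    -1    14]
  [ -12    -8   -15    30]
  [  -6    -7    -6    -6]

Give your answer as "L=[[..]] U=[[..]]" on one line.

  row1 -= 3·row0 → [0,1,-4,5]
  row2 -= 4·row0 → [0,4,-19,18]
  row3 -= 2·row0 → [0,-1,-8,-12]
  row2 -= 4·row1 → [0,0,-3,-2]
  row3 -= -1·row1 → [0,0,-12,-7]
  row3 -= 4·row2 → [0,0,0,1]

L=[[1,0,0,0],[3,1,0,0],[4,4,1,0],[2,-1,4,1]] U=[[-3,-3,1,3],[0,1,-4,5],[0,0,-3,-2],[0,0,0,1]]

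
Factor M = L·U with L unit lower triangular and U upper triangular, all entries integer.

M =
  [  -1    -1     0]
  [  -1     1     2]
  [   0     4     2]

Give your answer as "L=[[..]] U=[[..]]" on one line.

L=[[1,0,0],[1,1,0],[0,2,1]] U=[[-1,-1,0],[0,2,2],[0,0,-2]]

  row1 -= 1·row0 → [0,2,2]
  row2 -= 0·row0 → [0,4,2]
  row2 -= 2·row1 → [0,0,-2]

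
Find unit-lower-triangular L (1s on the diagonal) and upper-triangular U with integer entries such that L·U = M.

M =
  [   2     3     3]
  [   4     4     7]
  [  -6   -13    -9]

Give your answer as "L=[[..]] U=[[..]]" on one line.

L=[[1,0,0],[2,1,0],[-3,2,1]] U=[[2,3,3],[0,-2,1],[0,0,-2]]

  R1 -= 2·R0 → [0,-2,1]
  R2 -= -3·R0 → [0,-4,0]
  R2 -= 2·R1 → [0,0,-2]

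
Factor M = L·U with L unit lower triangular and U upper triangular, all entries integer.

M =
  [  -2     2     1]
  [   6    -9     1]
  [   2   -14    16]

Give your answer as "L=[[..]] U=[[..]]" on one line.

L=[[1,0,0],[-3,1,0],[-1,4,1]] U=[[-2,2,1],[0,-3,4],[0,0,1]]

  R1 -= -3·R0 → [0,-3,4]
  R2 -= -1·R0 → [0,-12,17]
  R2 -= 4·R1 → [0,0,1]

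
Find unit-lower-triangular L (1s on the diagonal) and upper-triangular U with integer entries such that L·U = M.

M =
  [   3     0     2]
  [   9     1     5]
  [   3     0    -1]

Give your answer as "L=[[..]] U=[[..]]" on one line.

L=[[1,0,0],[3,1,0],[1,0,1]] U=[[3,0,2],[0,1,-1],[0,0,-3]]

  R1 -= 3·R0 → [0,1,-1]
  R2 -= 1·R0 → [0,0,-3]
  R2 -= 0·R1 → [0,0,-3]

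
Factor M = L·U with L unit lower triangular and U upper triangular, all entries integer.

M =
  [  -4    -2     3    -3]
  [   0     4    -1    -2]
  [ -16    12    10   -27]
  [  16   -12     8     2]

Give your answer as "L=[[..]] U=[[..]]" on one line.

  row1 -= 0·row0 → [0,4,-1,-2]
  row2 -= 4·row0 → [0,20,-2,-15]
  row3 -= -4·row0 → [0,-20,20,-10]
  row2 -= 5·row1 → [0,0,3,-5]
  row3 -= -5·row1 → [0,0,15,-20]
  row3 -= 5·row2 → [0,0,0,5]

L=[[1,0,0,0],[0,1,0,0],[4,5,1,0],[-4,-5,5,1]] U=[[-4,-2,3,-3],[0,4,-1,-2],[0,0,3,-5],[0,0,0,5]]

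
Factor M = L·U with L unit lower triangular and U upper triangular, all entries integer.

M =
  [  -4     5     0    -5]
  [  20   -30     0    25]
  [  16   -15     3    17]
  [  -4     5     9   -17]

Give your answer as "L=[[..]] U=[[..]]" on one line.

L=[[1,0,0,0],[-5,1,0,0],[-4,-1,1,0],[1,0,3,1]] U=[[-4,5,0,-5],[0,-5,0,0],[0,0,3,-3],[0,0,0,-3]]

  row1 -= -5·row0 → [0,-5,0,0]
  row2 -= -4·row0 → [0,5,3,-3]
  row3 -= 1·row0 → [0,0,9,-12]
  row2 -= -1·row1 → [0,0,3,-3]
  row3 -= 0·row1 → [0,0,9,-12]
  row3 -= 3·row2 → [0,0,0,-3]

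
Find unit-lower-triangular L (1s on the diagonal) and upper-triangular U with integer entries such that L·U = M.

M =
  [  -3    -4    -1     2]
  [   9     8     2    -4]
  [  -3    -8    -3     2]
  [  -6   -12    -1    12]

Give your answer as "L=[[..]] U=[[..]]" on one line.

L=[[1,0,0,0],[-3,1,0,0],[1,1,1,0],[2,1,-2,1]] U=[[-3,-4,-1,2],[0,-4,-1,2],[0,0,-1,-2],[0,0,0,2]]

  R1 -= -3·R0 → [0,-4,-1,2]
  R2 -= 1·R0 → [0,-4,-2,0]
  R3 -= 2·R0 → [0,-4,1,8]
  R2 -= 1·R1 → [0,0,-1,-2]
  R3 -= 1·R1 → [0,0,2,6]
  R3 -= -2·R2 → [0,0,0,2]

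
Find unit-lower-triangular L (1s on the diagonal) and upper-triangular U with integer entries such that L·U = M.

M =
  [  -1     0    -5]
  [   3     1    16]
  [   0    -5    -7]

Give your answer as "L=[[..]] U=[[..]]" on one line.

L=[[1,0,0],[-3,1,0],[0,-5,1]] U=[[-1,0,-5],[0,1,1],[0,0,-2]]

  row1 -= -3·row0 → [0,1,1]
  row2 -= 0·row0 → [0,-5,-7]
  row2 -= -5·row1 → [0,0,-2]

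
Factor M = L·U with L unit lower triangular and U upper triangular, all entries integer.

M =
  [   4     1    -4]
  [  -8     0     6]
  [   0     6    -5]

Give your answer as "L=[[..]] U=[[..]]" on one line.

L=[[1,0,0],[-2,1,0],[0,3,1]] U=[[4,1,-4],[0,2,-2],[0,0,1]]

  R1 -= -2·R0 → [0,2,-2]
  R2 -= 0·R0 → [0,6,-5]
  R2 -= 3·R1 → [0,0,1]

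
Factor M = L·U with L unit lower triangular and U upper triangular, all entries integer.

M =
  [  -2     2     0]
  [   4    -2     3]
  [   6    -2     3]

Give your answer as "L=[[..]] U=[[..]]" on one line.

L=[[1,0,0],[-2,1,0],[-3,2,1]] U=[[-2,2,0],[0,2,3],[0,0,-3]]

  r1 -= -2·r0 → [0,2,3]
  r2 -= -3·r0 → [0,4,3]
  r2 -= 2·r1 → [0,0,-3]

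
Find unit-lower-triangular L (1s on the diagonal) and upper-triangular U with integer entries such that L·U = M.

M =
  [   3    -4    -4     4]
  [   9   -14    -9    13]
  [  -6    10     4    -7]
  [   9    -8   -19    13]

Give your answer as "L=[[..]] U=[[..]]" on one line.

L=[[1,0,0,0],[3,1,0,0],[-2,-1,1,0],[3,-2,1,1]] U=[[3,-4,-4,4],[0,-2,3,1],[0,0,-1,2],[0,0,0,1]]

  R1 -= 3·R0 → [0,-2,3,1]
  R2 -= -2·R0 → [0,2,-4,1]
  R3 -= 3·R0 → [0,4,-7,1]
  R2 -= -1·R1 → [0,0,-1,2]
  R3 -= -2·R1 → [0,0,-1,3]
  R3 -= 1·R2 → [0,0,0,1]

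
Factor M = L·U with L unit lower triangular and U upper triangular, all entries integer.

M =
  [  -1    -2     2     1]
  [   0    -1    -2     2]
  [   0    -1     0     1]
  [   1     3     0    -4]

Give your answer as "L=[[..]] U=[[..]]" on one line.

L=[[1,0,0,0],[0,1,0,0],[0,1,1,0],[-1,-1,0,1]] U=[[-1,-2,2,1],[0,-1,-2,2],[0,0,2,-1],[0,0,0,-1]]

  R1 -= 0·R0 → [0,-1,-2,2]
  R2 -= 0·R0 → [0,-1,0,1]
  R3 -= -1·R0 → [0,1,2,-3]
  R2 -= 1·R1 → [0,0,2,-1]
  R3 -= -1·R1 → [0,0,0,-1]
  R3 -= 0·R2 → [0,0,0,-1]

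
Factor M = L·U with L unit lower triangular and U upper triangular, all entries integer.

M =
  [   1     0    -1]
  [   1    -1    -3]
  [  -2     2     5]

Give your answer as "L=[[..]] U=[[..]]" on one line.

L=[[1,0,0],[1,1,0],[-2,-2,1]] U=[[1,0,-1],[0,-1,-2],[0,0,-1]]

  row1 -= 1·row0 → [0,-1,-2]
  row2 -= -2·row0 → [0,2,3]
  row2 -= -2·row1 → [0,0,-1]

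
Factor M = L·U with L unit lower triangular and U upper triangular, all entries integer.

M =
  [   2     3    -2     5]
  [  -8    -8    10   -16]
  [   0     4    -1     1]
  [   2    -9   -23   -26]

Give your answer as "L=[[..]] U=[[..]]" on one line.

L=[[1,0,0,0],[-4,1,0,0],[0,1,1,0],[1,-3,5,1]] U=[[2,3,-2,5],[0,4,2,4],[0,0,-3,-3],[0,0,0,-4]]

  r1 -= -4·r0 → [0,4,2,4]
  r2 -= 0·r0 → [0,4,-1,1]
  r3 -= 1·r0 → [0,-12,-21,-31]
  r2 -= 1·r1 → [0,0,-3,-3]
  r3 -= -3·r1 → [0,0,-15,-19]
  r3 -= 5·r2 → [0,0,0,-4]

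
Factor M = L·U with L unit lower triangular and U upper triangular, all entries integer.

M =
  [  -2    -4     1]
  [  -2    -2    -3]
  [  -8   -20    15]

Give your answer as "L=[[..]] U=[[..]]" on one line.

  R1 -= 1·R0 → [0,2,-4]
  R2 -= 4·R0 → [0,-4,11]
  R2 -= -2·R1 → [0,0,3]

L=[[1,0,0],[1,1,0],[4,-2,1]] U=[[-2,-4,1],[0,2,-4],[0,0,3]]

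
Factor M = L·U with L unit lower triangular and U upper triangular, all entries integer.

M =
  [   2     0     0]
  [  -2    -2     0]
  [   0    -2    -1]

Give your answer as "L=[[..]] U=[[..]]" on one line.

  row1 -= -1·row0 → [0,-2,0]
  row2 -= 0·row0 → [0,-2,-1]
  row2 -= 1·row1 → [0,0,-1]

L=[[1,0,0],[-1,1,0],[0,1,1]] U=[[2,0,0],[0,-2,0],[0,0,-1]]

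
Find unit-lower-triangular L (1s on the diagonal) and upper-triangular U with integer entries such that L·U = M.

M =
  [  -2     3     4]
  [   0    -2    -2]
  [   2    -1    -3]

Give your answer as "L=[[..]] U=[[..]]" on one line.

  row1 -= 0·row0 → [0,-2,-2]
  row2 -= -1·row0 → [0,2,1]
  row2 -= -1·row1 → [0,0,-1]

L=[[1,0,0],[0,1,0],[-1,-1,1]] U=[[-2,3,4],[0,-2,-2],[0,0,-1]]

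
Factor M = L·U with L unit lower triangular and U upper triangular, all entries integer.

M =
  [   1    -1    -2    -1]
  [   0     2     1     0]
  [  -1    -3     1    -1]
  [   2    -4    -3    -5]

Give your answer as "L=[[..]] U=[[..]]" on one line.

L=[[1,0,0,0],[0,1,0,0],[-1,-2,1,0],[2,-1,2,1]] U=[[1,-1,-2,-1],[0,2,1,0],[0,0,1,-2],[0,0,0,1]]

  r1 -= 0·r0 → [0,2,1,0]
  r2 -= -1·r0 → [0,-4,-1,-2]
  r3 -= 2·r0 → [0,-2,1,-3]
  r2 -= -2·r1 → [0,0,1,-2]
  r3 -= -1·r1 → [0,0,2,-3]
  r3 -= 2·r2 → [0,0,0,1]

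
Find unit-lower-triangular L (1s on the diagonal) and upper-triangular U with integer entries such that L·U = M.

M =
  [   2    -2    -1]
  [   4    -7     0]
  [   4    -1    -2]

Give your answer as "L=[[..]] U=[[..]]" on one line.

L=[[1,0,0],[2,1,0],[2,-1,1]] U=[[2,-2,-1],[0,-3,2],[0,0,2]]

  r1 -= 2·r0 → [0,-3,2]
  r2 -= 2·r0 → [0,3,0]
  r2 -= -1·r1 → [0,0,2]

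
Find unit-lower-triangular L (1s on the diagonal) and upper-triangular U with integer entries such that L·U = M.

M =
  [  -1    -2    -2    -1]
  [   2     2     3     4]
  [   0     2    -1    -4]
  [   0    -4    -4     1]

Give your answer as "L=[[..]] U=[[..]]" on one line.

L=[[1,0,0,0],[-2,1,0,0],[0,-1,1,0],[0,2,1,1]] U=[[-1,-2,-2,-1],[0,-2,-1,2],[0,0,-2,-2],[0,0,0,-1]]

  row1 -= -2·row0 → [0,-2,-1,2]
  row2 -= 0·row0 → [0,2,-1,-4]
  row3 -= 0·row0 → [0,-4,-4,1]
  row2 -= -1·row1 → [0,0,-2,-2]
  row3 -= 2·row1 → [0,0,-2,-3]
  row3 -= 1·row2 → [0,0,0,-1]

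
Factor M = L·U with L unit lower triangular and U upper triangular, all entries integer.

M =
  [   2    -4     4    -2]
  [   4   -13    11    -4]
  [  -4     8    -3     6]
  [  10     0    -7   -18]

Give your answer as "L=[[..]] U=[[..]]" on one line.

L=[[1,0,0,0],[2,1,0,0],[-2,0,1,0],[5,-4,-3,1]] U=[[2,-4,4,-2],[0,-5,3,0],[0,0,5,2],[0,0,0,-2]]

  row1 -= 2·row0 → [0,-5,3,0]
  row2 -= -2·row0 → [0,0,5,2]
  row3 -= 5·row0 → [0,20,-27,-8]
  row2 -= 0·row1 → [0,0,5,2]
  row3 -= -4·row1 → [0,0,-15,-8]
  row3 -= -3·row2 → [0,0,0,-2]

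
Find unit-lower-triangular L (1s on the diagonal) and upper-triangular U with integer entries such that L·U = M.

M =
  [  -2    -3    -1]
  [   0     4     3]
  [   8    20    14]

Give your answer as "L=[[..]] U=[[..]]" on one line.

  r1 -= 0·r0 → [0,4,3]
  r2 -= -4·r0 → [0,8,10]
  r2 -= 2·r1 → [0,0,4]

L=[[1,0,0],[0,1,0],[-4,2,1]] U=[[-2,-3,-1],[0,4,3],[0,0,4]]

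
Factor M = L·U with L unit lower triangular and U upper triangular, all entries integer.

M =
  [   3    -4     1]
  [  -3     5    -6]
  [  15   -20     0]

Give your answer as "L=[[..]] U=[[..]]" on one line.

  R1 -= -1·R0 → [0,1,-5]
  R2 -= 5·R0 → [0,0,-5]
  R2 -= 0·R1 → [0,0,-5]

L=[[1,0,0],[-1,1,0],[5,0,1]] U=[[3,-4,1],[0,1,-5],[0,0,-5]]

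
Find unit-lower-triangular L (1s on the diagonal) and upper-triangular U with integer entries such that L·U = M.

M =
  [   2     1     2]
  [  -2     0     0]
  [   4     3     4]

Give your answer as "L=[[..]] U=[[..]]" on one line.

  row1 -= -1·row0 → [0,1,2]
  row2 -= 2·row0 → [0,1,0]
  row2 -= 1·row1 → [0,0,-2]

L=[[1,0,0],[-1,1,0],[2,1,1]] U=[[2,1,2],[0,1,2],[0,0,-2]]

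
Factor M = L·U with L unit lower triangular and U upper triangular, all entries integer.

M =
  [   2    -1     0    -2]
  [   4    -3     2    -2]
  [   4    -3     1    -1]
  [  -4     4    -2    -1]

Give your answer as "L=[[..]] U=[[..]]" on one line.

  row1 -= 2·row0 → [0,-1,2,2]
  row2 -= 2·row0 → [0,-1,1,3]
  row3 -= -2·row0 → [0,2,-2,-5]
  row2 -= 1·row1 → [0,0,-1,1]
  row3 -= -2·row1 → [0,0,2,-1]
  row3 -= -2·row2 → [0,0,0,1]

L=[[1,0,0,0],[2,1,0,0],[2,1,1,0],[-2,-2,-2,1]] U=[[2,-1,0,-2],[0,-1,2,2],[0,0,-1,1],[0,0,0,1]]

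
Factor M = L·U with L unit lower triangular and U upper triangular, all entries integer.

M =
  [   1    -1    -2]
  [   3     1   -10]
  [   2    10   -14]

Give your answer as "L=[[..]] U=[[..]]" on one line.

L=[[1,0,0],[3,1,0],[2,3,1]] U=[[1,-1,-2],[0,4,-4],[0,0,2]]

  R1 -= 3·R0 → [0,4,-4]
  R2 -= 2·R0 → [0,12,-10]
  R2 -= 3·R1 → [0,0,2]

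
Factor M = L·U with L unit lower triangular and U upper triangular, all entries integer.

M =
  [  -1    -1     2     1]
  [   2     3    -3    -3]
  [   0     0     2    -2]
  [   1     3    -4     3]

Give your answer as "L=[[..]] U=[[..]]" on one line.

L=[[1,0,0,0],[-2,1,0,0],[0,0,1,0],[-1,2,-2,1]] U=[[-1,-1,2,1],[0,1,1,-1],[0,0,2,-2],[0,0,0,2]]

  R1 -= -2·R0 → [0,1,1,-1]
  R2 -= 0·R0 → [0,0,2,-2]
  R3 -= -1·R0 → [0,2,-2,4]
  R2 -= 0·R1 → [0,0,2,-2]
  R3 -= 2·R1 → [0,0,-4,6]
  R3 -= -2·R2 → [0,0,0,2]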